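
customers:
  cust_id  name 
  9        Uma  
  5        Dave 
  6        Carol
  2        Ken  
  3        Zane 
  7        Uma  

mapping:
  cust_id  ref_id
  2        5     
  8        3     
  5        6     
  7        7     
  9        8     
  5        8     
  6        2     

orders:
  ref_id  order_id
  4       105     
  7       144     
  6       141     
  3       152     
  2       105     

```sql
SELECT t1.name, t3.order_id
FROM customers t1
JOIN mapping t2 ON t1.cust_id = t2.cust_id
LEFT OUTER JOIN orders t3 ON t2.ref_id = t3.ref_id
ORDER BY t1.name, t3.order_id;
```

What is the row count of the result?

6

Joins associate left-to-right: customers INNER JOIN mapping on cust_id gives 6 intermediate row(s).
Then LEFT JOIN `orders t3` on ref_id: each of those 6 rows is kept; rows whose t2.ref_id has no match in t3 get NULL for t3's columns.
Result: 6 row(s).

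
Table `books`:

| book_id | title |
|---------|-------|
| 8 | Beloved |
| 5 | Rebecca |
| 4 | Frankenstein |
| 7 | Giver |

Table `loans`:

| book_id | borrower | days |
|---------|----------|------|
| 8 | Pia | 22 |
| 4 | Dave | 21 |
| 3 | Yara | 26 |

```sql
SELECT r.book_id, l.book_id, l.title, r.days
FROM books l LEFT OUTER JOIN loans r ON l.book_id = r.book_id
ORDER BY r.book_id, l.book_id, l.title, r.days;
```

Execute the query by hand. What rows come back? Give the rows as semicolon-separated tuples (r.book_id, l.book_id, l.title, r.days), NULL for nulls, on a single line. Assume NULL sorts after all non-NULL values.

(4, 4, Frankenstein, 21); (8, 8, Beloved, 22); (NULL, 5, Rebecca, NULL); (NULL, 7, Giver, NULL)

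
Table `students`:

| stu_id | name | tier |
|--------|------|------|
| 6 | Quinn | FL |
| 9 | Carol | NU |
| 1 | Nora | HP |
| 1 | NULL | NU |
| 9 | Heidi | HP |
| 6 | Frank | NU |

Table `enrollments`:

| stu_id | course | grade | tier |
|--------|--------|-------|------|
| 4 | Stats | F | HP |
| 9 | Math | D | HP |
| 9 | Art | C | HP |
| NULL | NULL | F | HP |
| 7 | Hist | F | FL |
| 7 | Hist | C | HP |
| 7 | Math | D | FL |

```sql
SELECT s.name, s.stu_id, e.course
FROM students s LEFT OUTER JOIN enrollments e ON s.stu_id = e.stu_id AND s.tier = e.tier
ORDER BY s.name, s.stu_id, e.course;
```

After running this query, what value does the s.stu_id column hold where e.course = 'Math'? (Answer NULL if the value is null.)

9

LEFT JOIN keeps every row from `students`; unmatched rows get NULL for `enrollments`'s columns.
Matching on s.stu_id = e.stu_id AND s.tier = e.tier. A NULL in a compared column never satisfies the condition.
- s (stu_id=6, tier=FL) has no partner → padded with NULL.
- s (stu_id=9, tier=NU) has no partner → padded with NULL.
- s (stu_id=1, tier=HP) has no partner → padded with NULL.
- s (stu_id=1, tier=NU) has no partner → padded with NULL.
- s (stu_id=9, tier=HP) pairs with 2 row(s) of e.
- s (stu_id=6, tier=NU) has no partner → padded with NULL.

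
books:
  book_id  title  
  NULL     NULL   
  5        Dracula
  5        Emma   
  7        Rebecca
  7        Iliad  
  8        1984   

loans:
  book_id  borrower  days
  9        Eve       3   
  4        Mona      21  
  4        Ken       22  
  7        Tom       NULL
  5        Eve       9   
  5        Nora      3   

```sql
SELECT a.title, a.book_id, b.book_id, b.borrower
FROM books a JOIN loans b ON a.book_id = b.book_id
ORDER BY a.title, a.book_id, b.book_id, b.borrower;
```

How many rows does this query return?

INNER JOIN keeps only pairs where the ON condition holds.
Matching on a.book_id = b.book_id. A NULL in a compared column never satisfies the condition.
- book_id=NULL: no matching b row, dropped.
- book_id=5: 2 matching b row(s), so 2 row(s) emitted.
- book_id=5: 2 matching b row(s), so 2 row(s) emitted.
- book_id=7: 1 matching b row(s), so 1 row(s) emitted.
- book_id=7: 1 matching b row(s), so 1 row(s) emitted.
- book_id=8: no matching b row, dropped.
Total: 6 rows.

6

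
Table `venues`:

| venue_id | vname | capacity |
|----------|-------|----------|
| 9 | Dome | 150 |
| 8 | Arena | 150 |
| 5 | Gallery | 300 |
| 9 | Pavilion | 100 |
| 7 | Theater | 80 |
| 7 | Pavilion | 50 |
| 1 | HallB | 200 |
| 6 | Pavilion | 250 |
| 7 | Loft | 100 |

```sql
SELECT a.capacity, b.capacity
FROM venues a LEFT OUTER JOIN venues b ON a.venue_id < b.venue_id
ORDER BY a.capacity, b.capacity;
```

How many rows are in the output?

34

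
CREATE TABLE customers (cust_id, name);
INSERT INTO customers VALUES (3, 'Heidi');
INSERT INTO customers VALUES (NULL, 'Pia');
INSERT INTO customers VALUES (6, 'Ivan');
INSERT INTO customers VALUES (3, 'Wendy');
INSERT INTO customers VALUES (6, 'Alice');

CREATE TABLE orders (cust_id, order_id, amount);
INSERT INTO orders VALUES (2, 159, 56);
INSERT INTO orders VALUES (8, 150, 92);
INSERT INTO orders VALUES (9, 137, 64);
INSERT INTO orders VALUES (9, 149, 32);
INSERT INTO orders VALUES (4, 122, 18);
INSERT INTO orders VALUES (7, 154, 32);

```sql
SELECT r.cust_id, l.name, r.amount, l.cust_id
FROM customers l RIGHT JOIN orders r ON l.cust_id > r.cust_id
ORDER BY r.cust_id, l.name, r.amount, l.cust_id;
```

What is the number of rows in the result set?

10

RIGHT JOIN keeps every row from `orders`; unmatched rows get NULL for `customers`'s columns.
Matching on l.cust_id > r.cust_id. A NULL in a compared column never satisfies the condition.
Matched pairs: 6; unmatched r rows kept: 4.
Total: 6 matched + 4 padded = 10 rows.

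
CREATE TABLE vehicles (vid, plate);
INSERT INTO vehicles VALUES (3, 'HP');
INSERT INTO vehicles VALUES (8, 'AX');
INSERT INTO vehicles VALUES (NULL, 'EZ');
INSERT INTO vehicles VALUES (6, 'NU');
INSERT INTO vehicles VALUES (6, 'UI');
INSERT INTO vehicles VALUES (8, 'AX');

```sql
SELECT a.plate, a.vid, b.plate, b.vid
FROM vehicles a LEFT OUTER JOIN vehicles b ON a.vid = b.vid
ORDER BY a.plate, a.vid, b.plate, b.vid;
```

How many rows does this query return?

LEFT JOIN keeps every row from `vehicles a`; unmatched rows get NULL for `vehicles b`'s columns.
Matching on a.vid = b.vid. A NULL in a compared column never satisfies the condition.
Matched pairs: 9; unmatched a rows kept: 1.
Total: 9 matched + 1 padded = 10 rows.

10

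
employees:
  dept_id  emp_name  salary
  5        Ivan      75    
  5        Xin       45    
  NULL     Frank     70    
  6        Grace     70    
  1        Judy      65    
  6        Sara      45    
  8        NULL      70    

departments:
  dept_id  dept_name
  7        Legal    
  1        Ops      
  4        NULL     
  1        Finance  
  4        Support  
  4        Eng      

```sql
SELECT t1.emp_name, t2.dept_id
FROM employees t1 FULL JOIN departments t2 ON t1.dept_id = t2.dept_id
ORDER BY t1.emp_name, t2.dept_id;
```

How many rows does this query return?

FULL OUTER JOIN keeps every row from both sides; unmatched rows get NULL for the other side's columns.
Matching on t1.dept_id = t2.dept_id. A NULL in a compared column never satisfies the condition.
Matched pairs: 2; unmatched t1 rows kept: 6; unmatched t2 rows kept: 4.
Total: 2 matched + 10 padded = 12 rows.

12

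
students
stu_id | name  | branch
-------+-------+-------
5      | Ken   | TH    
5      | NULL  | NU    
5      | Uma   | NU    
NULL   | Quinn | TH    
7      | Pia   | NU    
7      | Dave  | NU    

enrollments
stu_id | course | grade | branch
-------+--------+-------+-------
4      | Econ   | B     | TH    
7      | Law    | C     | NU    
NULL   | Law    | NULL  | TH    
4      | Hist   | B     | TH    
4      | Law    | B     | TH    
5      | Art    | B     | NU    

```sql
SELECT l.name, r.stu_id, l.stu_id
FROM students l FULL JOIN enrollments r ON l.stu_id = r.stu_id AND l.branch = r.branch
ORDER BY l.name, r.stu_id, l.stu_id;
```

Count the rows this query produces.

10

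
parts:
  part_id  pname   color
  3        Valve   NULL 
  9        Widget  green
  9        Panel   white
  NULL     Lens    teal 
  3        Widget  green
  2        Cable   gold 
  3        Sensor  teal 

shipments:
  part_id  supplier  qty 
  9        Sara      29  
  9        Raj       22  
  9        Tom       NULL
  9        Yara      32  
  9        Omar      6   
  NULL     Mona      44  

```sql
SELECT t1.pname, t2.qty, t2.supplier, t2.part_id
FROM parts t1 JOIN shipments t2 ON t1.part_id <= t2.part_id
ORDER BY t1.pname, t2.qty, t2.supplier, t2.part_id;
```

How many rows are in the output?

INNER JOIN keeps only pairs where the ON condition holds.
Matching on t1.part_id <= t2.part_id. A NULL in a compared column never satisfies the condition.
- part_id=3: 5 matching t2 row(s), so 5 row(s) emitted.
- part_id=9: 5 matching t2 row(s), so 5 row(s) emitted.
- part_id=9: 5 matching t2 row(s), so 5 row(s) emitted.
- part_id=NULL: no matching t2 row, dropped.
- part_id=3: 5 matching t2 row(s), so 5 row(s) emitted.
- part_id=2: 5 matching t2 row(s), so 5 row(s) emitted.
- part_id=3: 5 matching t2 row(s), so 5 row(s) emitted.
Total: 30 rows.

30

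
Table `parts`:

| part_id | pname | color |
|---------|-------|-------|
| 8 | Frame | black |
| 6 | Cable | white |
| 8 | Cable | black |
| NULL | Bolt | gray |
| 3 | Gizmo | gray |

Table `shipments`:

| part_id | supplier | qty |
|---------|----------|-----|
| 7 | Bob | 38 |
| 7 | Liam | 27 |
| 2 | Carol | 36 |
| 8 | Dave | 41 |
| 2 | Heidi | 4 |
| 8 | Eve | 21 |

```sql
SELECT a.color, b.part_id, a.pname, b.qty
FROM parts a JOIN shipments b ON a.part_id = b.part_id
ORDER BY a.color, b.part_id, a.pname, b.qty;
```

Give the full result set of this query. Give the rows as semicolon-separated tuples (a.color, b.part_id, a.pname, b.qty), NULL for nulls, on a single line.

INNER JOIN keeps only pairs where the ON condition holds.
Matching on a.part_id = b.part_id. A NULL in a compared column never satisfies the condition.
- part_id=8: 2 matching b row(s), so 2 row(s) emitted.
- part_id=6: no matching b row, dropped.
- part_id=8: 2 matching b row(s), so 2 row(s) emitted.
- part_id=NULL: no matching b row, dropped.
- part_id=3: no matching b row, dropped.
After projecting and ordering:
a.color | b.part_id | a.pname | b.qty
black | 8 | Cable | 21
black | 8 | Cable | 41
black | 8 | Frame | 21
black | 8 | Frame | 41

(black, 8, Cable, 21); (black, 8, Cable, 41); (black, 8, Frame, 21); (black, 8, Frame, 41)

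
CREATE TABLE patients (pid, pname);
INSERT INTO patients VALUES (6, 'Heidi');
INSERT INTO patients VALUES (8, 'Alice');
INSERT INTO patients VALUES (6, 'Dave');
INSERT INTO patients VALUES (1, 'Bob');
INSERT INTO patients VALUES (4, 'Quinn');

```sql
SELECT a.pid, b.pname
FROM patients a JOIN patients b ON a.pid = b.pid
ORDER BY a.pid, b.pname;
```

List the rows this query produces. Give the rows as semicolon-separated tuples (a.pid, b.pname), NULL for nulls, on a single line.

INNER JOIN keeps only pairs where the ON condition holds.
Matching on a.pid = b.pid.
Matched pairs: 7.

(1, Bob); (4, Quinn); (6, Dave); (6, Dave); (6, Heidi); (6, Heidi); (8, Alice)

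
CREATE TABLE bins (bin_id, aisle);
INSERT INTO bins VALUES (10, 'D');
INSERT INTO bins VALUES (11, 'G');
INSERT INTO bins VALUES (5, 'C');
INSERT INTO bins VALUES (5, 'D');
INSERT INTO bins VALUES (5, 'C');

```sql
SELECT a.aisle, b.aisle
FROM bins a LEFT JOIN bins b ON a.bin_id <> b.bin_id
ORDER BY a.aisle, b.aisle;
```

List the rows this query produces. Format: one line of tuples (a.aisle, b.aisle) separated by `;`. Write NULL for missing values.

(C, D); (C, D); (C, G); (C, G); (D, C); (D, C); (D, D); (D, D); (D, G); (D, G); (G, C); (G, C); (G, D); (G, D)

LEFT JOIN keeps every row from `bins a`; unmatched rows get NULL for `bins b`'s columns.
Matching on a.bin_id <> b.bin_id.
Matched pairs: 14; unmatched a rows kept: 0.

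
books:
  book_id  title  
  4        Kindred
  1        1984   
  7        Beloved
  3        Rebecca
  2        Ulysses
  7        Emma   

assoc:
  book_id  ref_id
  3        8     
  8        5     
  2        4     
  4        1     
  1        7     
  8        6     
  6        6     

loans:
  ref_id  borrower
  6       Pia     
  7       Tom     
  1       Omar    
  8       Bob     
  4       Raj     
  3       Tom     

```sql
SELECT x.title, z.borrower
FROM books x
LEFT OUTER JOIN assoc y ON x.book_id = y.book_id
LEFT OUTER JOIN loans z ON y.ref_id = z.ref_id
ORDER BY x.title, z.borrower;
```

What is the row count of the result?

6

Joins associate left-to-right: books LEFT JOIN assoc on book_id gives 6 intermediate row(s).
Then LEFT JOIN `loans z` on ref_id: each of those 6 rows is kept; rows whose y.ref_id has no match in z get NULL for z's columns.
Result: 6 row(s).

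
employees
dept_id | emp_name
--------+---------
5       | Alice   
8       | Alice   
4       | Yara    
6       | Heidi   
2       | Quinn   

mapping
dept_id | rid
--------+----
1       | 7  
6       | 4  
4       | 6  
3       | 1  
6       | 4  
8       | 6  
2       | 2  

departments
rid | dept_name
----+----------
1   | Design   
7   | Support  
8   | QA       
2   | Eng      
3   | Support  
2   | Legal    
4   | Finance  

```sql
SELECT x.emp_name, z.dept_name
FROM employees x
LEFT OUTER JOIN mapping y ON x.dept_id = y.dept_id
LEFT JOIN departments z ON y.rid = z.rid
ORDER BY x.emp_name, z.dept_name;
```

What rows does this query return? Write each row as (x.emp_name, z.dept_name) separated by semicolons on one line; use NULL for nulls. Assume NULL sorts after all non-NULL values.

(Alice, NULL); (Alice, NULL); (Heidi, Finance); (Heidi, Finance); (Quinn, Eng); (Quinn, Legal); (Yara, NULL)

Step 1 — x LEFT JOIN y on dept_id → 6 row(s).
Then LEFT JOIN `departments z` on rid: each of those 6 rows is kept; rows whose y.rid has no match in z get NULL for z's columns.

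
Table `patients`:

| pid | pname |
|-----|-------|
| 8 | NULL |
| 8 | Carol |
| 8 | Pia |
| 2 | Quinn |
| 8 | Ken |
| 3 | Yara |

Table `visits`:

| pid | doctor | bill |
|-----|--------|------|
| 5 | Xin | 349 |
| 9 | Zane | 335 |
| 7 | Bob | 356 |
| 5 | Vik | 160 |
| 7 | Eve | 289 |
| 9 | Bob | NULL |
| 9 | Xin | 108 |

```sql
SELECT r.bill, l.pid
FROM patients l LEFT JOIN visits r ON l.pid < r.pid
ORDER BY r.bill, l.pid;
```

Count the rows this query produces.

26

LEFT JOIN keeps every row from `patients`; unmatched rows get NULL for `visits`'s columns.
Matching on l.pid < r.pid.
Matched pairs: 26; unmatched l rows kept: 0.
Total: 26 rows.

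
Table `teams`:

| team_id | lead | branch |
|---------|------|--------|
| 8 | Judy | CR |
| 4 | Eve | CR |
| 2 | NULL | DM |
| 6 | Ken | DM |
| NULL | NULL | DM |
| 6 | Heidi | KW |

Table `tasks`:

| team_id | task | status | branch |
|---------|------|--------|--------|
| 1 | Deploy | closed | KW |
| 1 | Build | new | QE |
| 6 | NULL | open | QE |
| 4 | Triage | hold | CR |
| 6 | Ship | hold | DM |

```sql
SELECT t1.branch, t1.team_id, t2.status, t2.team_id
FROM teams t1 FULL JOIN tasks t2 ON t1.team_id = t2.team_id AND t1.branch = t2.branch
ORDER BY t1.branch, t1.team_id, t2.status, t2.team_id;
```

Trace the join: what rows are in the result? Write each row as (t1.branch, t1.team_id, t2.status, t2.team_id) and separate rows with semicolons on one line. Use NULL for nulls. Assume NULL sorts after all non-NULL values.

(CR, 4, hold, 4); (CR, 8, NULL, NULL); (DM, 2, NULL, NULL); (DM, 6, hold, 6); (DM, NULL, NULL, NULL); (KW, 6, NULL, NULL); (NULL, NULL, closed, 1); (NULL, NULL, new, 1); (NULL, NULL, open, 6)

FULL OUTER JOIN keeps every row from both sides; unmatched rows get NULL for the other side's columns.
Matching on t1.team_id = t2.team_id AND t1.branch = t2.branch. A NULL in a compared column never satisfies the condition.
- team_id=8, branch=CR: no t2 row matches, row kept with t2 columns NULL.
- team_id=4, branch=CR: 1 matching t2 row(s), so 1 row(s) emitted.
- team_id=2, branch=DM: no t2 row matches, row kept with t2 columns NULL.
- team_id=6, branch=DM: 1 matching t2 row(s), so 1 row(s) emitted.
- team_id=NULL, branch=DM: no t2 row matches, row kept with t2 columns NULL.
- team_id=6, branch=KW: no t2 row matches, row kept with t2 columns NULL.
- plus 3 unmatched t2 row(s), each kept with NULL t1 columns.
After projecting and ordering:
t1.branch | t1.team_id | t2.status | t2.team_id
CR | 4 | hold | 4
CR | 8 | NULL | NULL
DM | 2 | NULL | NULL
DM | 6 | hold | 6
DM | NULL | NULL | NULL
KW | 6 | NULL | NULL
NULL | NULL | closed | 1
NULL | NULL | new | 1
NULL | NULL | open | 6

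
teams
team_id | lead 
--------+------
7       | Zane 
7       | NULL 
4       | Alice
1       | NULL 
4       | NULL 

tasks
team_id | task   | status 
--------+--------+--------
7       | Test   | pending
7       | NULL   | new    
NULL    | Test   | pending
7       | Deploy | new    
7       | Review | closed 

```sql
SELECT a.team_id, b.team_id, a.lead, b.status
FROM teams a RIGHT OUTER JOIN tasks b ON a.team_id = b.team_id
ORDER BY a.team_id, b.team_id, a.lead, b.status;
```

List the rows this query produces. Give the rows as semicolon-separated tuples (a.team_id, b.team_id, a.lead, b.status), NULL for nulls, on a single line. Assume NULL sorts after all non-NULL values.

(7, 7, Zane, closed); (7, 7, Zane, new); (7, 7, Zane, new); (7, 7, Zane, pending); (7, 7, NULL, closed); (7, 7, NULL, new); (7, 7, NULL, new); (7, 7, NULL, pending); (NULL, NULL, NULL, pending)

RIGHT JOIN keeps every row from `tasks`; unmatched rows get NULL for `teams`'s columns.
Matching on a.team_id = b.team_id. A NULL in a compared column never satisfies the condition.
- a (team_id=7) pairs with 4 row(s) of b.
- a (team_id=7) pairs with 4 row(s) of b.
- a (team_id=4) has no partner in b.
- a (team_id=1) has no partner in b.
- a (team_id=4) has no partner in b.
- 1 b row(s) had no a match → kept, a columns NULL.
After projecting and ordering:
a.team_id | b.team_id | a.lead | b.status
7 | 7 | Zane | closed
7 | 7 | Zane | new
7 | 7 | Zane | new
7 | 7 | Zane | pending
7 | 7 | NULL | closed
7 | 7 | NULL | new
7 | 7 | NULL | new
7 | 7 | NULL | pending
NULL | NULL | NULL | pending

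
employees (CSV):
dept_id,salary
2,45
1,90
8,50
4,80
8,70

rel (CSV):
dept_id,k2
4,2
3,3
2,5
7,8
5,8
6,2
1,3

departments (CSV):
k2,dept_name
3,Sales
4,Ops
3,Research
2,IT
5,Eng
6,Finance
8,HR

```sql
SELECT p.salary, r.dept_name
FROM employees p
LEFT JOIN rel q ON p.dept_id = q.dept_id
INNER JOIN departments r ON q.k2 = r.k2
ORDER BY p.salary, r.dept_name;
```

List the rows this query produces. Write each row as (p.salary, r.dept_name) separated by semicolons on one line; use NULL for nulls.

Joins associate left-to-right: employees LEFT JOIN rel on dept_id gives 5 intermediate row(s).
Then INNER JOIN `departments r` on k2: keep only rows whose q.k2 appears in r.

(45, Eng); (80, IT); (90, Research); (90, Sales)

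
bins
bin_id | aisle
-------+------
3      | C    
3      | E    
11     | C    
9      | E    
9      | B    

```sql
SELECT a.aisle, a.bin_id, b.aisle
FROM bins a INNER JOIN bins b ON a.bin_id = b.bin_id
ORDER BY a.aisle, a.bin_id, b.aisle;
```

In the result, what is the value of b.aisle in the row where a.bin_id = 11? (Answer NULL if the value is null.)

C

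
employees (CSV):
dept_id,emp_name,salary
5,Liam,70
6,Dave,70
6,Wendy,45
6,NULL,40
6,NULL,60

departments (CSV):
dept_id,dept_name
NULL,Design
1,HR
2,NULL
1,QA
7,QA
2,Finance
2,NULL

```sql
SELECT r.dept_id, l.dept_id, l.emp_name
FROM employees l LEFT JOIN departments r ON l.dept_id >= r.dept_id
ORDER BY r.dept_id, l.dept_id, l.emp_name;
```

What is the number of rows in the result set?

LEFT JOIN keeps every row from `employees`; unmatched rows get NULL for `departments`'s columns.
Matching on l.dept_id >= r.dept_id. A NULL in a compared column never satisfies the condition.
- l (dept_id=5) pairs with 5 row(s) of r.
- l (dept_id=6) pairs with 5 row(s) of r.
- l (dept_id=6) pairs with 5 row(s) of r.
- l (dept_id=6) pairs with 5 row(s) of r.
- l (dept_id=6) pairs with 5 row(s) of r.
Total: 25 rows.

25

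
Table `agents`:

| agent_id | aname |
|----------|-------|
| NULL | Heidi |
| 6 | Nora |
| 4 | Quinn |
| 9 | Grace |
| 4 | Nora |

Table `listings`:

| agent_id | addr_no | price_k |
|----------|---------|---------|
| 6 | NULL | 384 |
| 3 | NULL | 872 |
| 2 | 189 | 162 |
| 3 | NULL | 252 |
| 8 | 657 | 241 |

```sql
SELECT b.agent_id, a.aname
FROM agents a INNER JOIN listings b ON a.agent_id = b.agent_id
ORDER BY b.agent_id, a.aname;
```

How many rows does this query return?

1

INNER JOIN keeps only pairs where the ON condition holds.
Matching on a.agent_id = b.agent_id. A NULL in a compared column never satisfies the condition.
- a row (agent_id=NULL): no match → dropped.
- a row (agent_id=6): matches 1 b row(s) → 1 output row(s).
- a row (agent_id=4): no match → dropped.
- a row (agent_id=9): no match → dropped.
- a row (agent_id=4): no match → dropped.
Total: 1 rows.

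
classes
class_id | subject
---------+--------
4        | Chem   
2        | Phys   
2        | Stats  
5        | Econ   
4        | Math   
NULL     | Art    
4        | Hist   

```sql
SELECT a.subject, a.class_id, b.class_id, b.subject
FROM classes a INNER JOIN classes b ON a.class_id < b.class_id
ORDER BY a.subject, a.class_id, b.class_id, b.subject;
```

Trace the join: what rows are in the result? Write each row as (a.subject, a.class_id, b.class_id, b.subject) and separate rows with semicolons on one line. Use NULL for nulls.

INNER JOIN keeps only pairs where the ON condition holds.
Matching on a.class_id < b.class_id. A NULL in a compared column never satisfies the condition.
- a (class_id=4) pairs with 1 row(s) of b.
- a (class_id=2) pairs with 4 row(s) of b.
- a (class_id=2) pairs with 4 row(s) of b.
- a (class_id=5) has no partner → excluded.
- a (class_id=4) pairs with 1 row(s) of b.
- a (class_id=NULL) has no partner → excluded.
- a (class_id=4) pairs with 1 row(s) of b.

(Chem, 4, 5, Econ); (Hist, 4, 5, Econ); (Math, 4, 5, Econ); (Phys, 2, 4, Chem); (Phys, 2, 4, Hist); (Phys, 2, 4, Math); (Phys, 2, 5, Econ); (Stats, 2, 4, Chem); (Stats, 2, 4, Hist); (Stats, 2, 4, Math); (Stats, 2, 5, Econ)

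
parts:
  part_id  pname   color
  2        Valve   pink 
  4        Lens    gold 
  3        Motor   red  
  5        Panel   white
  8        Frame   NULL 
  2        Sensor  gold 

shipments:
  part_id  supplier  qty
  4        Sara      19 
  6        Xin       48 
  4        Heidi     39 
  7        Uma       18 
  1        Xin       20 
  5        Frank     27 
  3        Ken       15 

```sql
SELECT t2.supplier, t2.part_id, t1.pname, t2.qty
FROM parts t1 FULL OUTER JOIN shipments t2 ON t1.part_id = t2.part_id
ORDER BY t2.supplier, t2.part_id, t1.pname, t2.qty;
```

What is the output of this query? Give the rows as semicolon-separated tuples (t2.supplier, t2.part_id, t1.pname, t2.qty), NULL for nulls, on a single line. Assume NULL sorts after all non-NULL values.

(Frank, 5, Panel, 27); (Heidi, 4, Lens, 39); (Ken, 3, Motor, 15); (Sara, 4, Lens, 19); (Uma, 7, NULL, 18); (Xin, 1, NULL, 20); (Xin, 6, NULL, 48); (NULL, NULL, Frame, NULL); (NULL, NULL, Sensor, NULL); (NULL, NULL, Valve, NULL)

FULL OUTER JOIN keeps every row from both sides; unmatched rows get NULL for the other side's columns.
Matching on t1.part_id = t2.part_id.
Matched pairs: 4; unmatched t1 rows kept: 3; unmatched t2 rows kept: 3.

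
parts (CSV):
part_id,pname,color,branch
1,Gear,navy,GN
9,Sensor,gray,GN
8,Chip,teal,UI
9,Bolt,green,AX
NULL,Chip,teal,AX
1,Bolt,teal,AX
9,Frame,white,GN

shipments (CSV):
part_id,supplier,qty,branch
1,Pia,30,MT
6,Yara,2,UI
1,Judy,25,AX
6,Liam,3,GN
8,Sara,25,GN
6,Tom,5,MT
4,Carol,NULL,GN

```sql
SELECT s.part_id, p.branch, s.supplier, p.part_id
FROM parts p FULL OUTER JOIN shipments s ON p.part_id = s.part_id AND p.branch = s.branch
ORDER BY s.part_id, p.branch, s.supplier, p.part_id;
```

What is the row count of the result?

FULL OUTER JOIN keeps every row from both sides; unmatched rows get NULL for the other side's columns.
Matching on p.part_id = s.part_id AND p.branch = s.branch. A NULL in a compared column never satisfies the condition.
- p[0] part_id=1, branch=GN → no match; kept with NULLs on the s side.
- p[1] part_id=9, branch=GN → no match; kept with NULLs on the s side.
- p[2] part_id=8, branch=UI → no match; kept with NULLs on the s side.
- p[3] part_id=9, branch=AX → no match; kept with NULLs on the s side.
- p[4] part_id=NULL, branch=AX → no match; kept with NULLs on the s side.
- p[5] part_id=1, branch=AX → 1 match(es) in s → 1 row(s).
- p[6] part_id=9, branch=GN → no match; kept with NULLs on the s side.
- plus 6 unmatched s row(s), each kept with NULL p columns.
Total: 1 matched + 12 padded = 13 rows.

13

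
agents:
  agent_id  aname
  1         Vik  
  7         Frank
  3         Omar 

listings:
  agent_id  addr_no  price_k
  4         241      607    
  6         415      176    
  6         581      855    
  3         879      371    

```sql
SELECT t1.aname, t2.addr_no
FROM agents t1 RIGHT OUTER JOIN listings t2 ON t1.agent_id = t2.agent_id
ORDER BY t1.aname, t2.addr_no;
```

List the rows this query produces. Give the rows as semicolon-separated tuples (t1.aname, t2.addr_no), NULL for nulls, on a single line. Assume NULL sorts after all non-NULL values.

(Omar, 879); (NULL, 241); (NULL, 415); (NULL, 581)

RIGHT JOIN keeps every row from `listings`; unmatched rows get NULL for `agents`'s columns.
Matching on t1.agent_id = t2.agent_id.
- agent_id=1: no matching t2 row.
- agent_id=7: no matching t2 row.
- agent_id=3: 1 matching t2 row(s), so 1 row(s) emitted.
- 3 t2 row(s) had no t1 match → kept, t1 columns NULL.
After projecting and ordering:
t1.aname | t2.addr_no
Omar | 879
NULL | 241
NULL | 415
NULL | 581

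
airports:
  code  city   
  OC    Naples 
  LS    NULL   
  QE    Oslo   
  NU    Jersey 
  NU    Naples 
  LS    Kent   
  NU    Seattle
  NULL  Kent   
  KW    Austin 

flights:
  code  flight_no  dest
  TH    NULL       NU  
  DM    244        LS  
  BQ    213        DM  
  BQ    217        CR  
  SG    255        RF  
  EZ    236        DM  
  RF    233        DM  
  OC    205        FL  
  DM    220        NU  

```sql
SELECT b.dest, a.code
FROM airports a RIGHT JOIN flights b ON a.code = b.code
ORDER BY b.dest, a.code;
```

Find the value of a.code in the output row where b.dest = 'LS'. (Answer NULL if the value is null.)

NULL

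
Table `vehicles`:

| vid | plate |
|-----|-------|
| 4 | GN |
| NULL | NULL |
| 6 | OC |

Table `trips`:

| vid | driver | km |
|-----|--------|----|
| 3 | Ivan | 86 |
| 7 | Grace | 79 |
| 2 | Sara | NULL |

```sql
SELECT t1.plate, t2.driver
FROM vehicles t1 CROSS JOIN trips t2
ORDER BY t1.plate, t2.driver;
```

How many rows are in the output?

9

CROSS JOIN pairs every row of `vehicles` with every row of `trips`: 3 × 3 = 9 rows.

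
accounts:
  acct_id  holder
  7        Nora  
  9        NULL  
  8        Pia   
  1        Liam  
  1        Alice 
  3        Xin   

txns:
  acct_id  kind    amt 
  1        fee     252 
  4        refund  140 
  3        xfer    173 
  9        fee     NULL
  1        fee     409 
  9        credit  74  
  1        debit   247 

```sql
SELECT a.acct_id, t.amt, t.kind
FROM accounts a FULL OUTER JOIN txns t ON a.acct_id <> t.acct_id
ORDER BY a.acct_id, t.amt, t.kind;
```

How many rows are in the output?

33

FULL OUTER JOIN keeps every row from both sides; unmatched rows get NULL for the other side's columns.
Matching on a.acct_id <> t.acct_id.
- a (acct_id=7) pairs with 7 row(s) of t.
- a (acct_id=9) pairs with 5 row(s) of t.
- a (acct_id=8) pairs with 7 row(s) of t.
- a (acct_id=1) pairs with 4 row(s) of t.
- a (acct_id=1) pairs with 4 row(s) of t.
- a (acct_id=3) pairs with 6 row(s) of t.
Total: 33 rows.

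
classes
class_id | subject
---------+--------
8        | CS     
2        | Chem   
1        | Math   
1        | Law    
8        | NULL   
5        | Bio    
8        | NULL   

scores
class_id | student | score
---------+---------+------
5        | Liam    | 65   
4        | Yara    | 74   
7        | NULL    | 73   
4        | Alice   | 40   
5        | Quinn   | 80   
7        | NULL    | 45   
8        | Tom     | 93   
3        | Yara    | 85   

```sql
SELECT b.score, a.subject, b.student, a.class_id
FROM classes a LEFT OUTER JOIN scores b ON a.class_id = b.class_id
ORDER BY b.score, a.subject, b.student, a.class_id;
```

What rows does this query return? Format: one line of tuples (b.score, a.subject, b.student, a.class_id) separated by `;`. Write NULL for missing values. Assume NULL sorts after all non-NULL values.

LEFT JOIN keeps every row from `classes`; unmatched rows get NULL for `scores`'s columns.
Matching on a.class_id = b.class_id.
Matched pairs: 5; unmatched a rows kept: 3.

(65, Bio, Liam, 5); (80, Bio, Quinn, 5); (93, CS, Tom, 8); (93, NULL, Tom, 8); (93, NULL, Tom, 8); (NULL, Chem, NULL, 2); (NULL, Law, NULL, 1); (NULL, Math, NULL, 1)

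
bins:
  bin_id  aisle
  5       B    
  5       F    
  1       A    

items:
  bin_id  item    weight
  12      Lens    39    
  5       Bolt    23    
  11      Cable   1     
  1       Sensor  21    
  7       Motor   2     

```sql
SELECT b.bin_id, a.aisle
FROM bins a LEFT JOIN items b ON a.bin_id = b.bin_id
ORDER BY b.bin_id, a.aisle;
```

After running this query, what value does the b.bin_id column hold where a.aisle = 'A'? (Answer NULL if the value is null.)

1

LEFT JOIN keeps every row from `bins`; unmatched rows get NULL for `items`'s columns.
Matching on a.bin_id = b.bin_id.
- a (bin_id=5) pairs with 1 row(s) of b.
- a (bin_id=5) pairs with 1 row(s) of b.
- a (bin_id=1) pairs with 1 row(s) of b.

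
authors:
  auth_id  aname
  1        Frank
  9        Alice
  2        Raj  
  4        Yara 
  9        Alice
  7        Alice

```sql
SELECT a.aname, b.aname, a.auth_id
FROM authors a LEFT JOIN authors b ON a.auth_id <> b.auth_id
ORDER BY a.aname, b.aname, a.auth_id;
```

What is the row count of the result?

LEFT JOIN keeps every row from `authors a`; unmatched rows get NULL for `authors b`'s columns.
Matching on a.auth_id <> b.auth_id.
- a row (auth_id=1): matches 5 b row(s) → 5 output row(s).
- a row (auth_id=9): matches 4 b row(s) → 4 output row(s).
- a row (auth_id=2): matches 5 b row(s) → 5 output row(s).
- a row (auth_id=4): matches 5 b row(s) → 5 output row(s).
- a row (auth_id=9): matches 4 b row(s) → 4 output row(s).
- a row (auth_id=7): matches 5 b row(s) → 5 output row(s).
Total: 28 rows.

28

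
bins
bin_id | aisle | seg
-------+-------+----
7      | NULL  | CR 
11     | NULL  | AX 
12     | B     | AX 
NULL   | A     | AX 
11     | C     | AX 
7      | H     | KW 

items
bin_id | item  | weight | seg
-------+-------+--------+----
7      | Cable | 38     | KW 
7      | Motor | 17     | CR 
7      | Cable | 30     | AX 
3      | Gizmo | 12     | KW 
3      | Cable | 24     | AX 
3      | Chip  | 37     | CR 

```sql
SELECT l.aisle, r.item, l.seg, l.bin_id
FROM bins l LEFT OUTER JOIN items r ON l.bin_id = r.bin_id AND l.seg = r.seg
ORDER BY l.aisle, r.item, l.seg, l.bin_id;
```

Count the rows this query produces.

6

LEFT JOIN keeps every row from `bins`; unmatched rows get NULL for `items`'s columns.
Matching on l.bin_id = r.bin_id AND l.seg = r.seg. A NULL in a compared column never satisfies the condition.
- l row (bin_id=7, seg=CR): matches 1 r row(s) → 1 output row(s).
- l row (bin_id=11, seg=AX): no match → kept, r columns NULL.
- l row (bin_id=12, seg=AX): no match → kept, r columns NULL.
- l row (bin_id=NULL, seg=AX): no match → kept, r columns NULL.
- l row (bin_id=11, seg=AX): no match → kept, r columns NULL.
- l row (bin_id=7, seg=KW): matches 1 r row(s) → 1 output row(s).
Total: 2 matched + 4 padded = 6 rows.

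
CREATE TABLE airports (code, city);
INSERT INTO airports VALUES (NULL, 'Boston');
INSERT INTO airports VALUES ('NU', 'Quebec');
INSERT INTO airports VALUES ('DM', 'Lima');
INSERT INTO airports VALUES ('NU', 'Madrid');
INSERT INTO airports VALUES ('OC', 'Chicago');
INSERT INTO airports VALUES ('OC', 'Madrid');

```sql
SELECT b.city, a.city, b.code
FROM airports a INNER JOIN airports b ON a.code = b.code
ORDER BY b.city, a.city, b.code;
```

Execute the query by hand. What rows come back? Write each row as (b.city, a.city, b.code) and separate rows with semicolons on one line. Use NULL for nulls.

(Chicago, Chicago, OC); (Chicago, Madrid, OC); (Lima, Lima, DM); (Madrid, Chicago, OC); (Madrid, Madrid, NU); (Madrid, Madrid, OC); (Madrid, Quebec, NU); (Quebec, Madrid, NU); (Quebec, Quebec, NU)

INNER JOIN keeps only pairs where the ON condition holds.
Matching on a.code = b.code. A NULL in a compared column never satisfies the condition.
- a row (code=NULL): no match → dropped.
- a row (code=NU): matches 2 b row(s) → 2 output row(s).
- a row (code=DM): matches 1 b row(s) → 1 output row(s).
- a row (code=NU): matches 2 b row(s) → 2 output row(s).
- a row (code=OC): matches 2 b row(s) → 2 output row(s).
- a row (code=OC): matches 2 b row(s) → 2 output row(s).
After projecting and ordering:
b.city | a.city | b.code
Chicago | Chicago | OC
Chicago | Madrid | OC
Lima | Lima | DM
Madrid | Chicago | OC
Madrid | Madrid | NU
Madrid | Madrid | OC
Madrid | Quebec | NU
Quebec | Madrid | NU
Quebec | Quebec | NU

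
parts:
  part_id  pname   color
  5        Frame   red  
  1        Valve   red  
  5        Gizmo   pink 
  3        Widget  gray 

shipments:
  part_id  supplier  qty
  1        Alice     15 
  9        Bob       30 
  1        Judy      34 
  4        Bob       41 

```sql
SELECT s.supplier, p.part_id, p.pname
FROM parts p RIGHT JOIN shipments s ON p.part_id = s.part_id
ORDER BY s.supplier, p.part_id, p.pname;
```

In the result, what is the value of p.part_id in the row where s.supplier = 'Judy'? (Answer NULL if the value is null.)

RIGHT JOIN keeps every row from `shipments`; unmatched rows get NULL for `parts`'s columns.
Matching on p.part_id = s.part_id.
- part_id=5: no matching s row.
- part_id=1: 2 matching s row(s), so 2 row(s) emitted.
- part_id=5: no matching s row.
- part_id=3: no matching s row.
- 2 s row(s) had no p match → kept, p columns NULL.

1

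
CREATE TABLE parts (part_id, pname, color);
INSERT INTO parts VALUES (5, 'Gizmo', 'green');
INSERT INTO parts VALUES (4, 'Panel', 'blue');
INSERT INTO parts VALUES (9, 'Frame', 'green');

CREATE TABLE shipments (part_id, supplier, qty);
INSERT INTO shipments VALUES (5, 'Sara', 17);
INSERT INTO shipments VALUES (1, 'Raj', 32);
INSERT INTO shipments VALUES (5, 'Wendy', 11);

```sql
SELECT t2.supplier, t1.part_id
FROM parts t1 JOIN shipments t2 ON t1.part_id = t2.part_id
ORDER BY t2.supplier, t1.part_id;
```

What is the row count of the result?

INNER JOIN keeps only pairs where the ON condition holds.
Matching on t1.part_id = t2.part_id.
- t1 (part_id=5) pairs with 2 row(s) of t2.
- t1 (part_id=4) has no partner → excluded.
- t1 (part_id=9) has no partner → excluded.
Total: 2 rows.

2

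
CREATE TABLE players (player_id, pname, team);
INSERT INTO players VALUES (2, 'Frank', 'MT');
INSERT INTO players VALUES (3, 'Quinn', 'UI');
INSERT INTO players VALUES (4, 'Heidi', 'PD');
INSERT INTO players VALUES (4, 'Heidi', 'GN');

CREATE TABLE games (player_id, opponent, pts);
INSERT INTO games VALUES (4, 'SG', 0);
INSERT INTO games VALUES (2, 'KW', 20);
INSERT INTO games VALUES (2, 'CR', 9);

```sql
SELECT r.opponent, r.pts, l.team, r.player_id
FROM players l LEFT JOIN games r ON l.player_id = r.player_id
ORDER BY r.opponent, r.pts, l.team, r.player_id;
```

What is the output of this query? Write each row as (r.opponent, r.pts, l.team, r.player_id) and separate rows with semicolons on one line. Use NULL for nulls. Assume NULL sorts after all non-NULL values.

(CR, 9, MT, 2); (KW, 20, MT, 2); (SG, 0, GN, 4); (SG, 0, PD, 4); (NULL, NULL, UI, NULL)

LEFT JOIN keeps every row from `players`; unmatched rows get NULL for `games`'s columns.
Matching on l.player_id = r.player_id.
- l[0] player_id=2 → 2 match(es) in r → 2 row(s).
- l[1] player_id=3 → no match; kept with NULLs on the r side.
- l[2] player_id=4 → 1 match(es) in r → 1 row(s).
- l[3] player_id=4 → 1 match(es) in r → 1 row(s).
After projecting and ordering:
r.opponent | r.pts | l.team | r.player_id
CR | 9 | MT | 2
KW | 20 | MT | 2
SG | 0 | GN | 4
SG | 0 | PD | 4
NULL | NULL | UI | NULL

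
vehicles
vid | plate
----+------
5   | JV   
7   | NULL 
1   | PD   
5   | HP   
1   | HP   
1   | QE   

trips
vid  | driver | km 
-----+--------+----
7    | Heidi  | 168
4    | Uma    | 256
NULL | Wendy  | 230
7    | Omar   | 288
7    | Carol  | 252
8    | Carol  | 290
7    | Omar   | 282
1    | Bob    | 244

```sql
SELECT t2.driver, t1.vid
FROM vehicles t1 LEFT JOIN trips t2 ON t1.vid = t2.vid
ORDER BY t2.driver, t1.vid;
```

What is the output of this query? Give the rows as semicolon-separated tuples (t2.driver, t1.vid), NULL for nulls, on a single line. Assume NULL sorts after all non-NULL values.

(Bob, 1); (Bob, 1); (Bob, 1); (Carol, 7); (Heidi, 7); (Omar, 7); (Omar, 7); (NULL, 5); (NULL, 5)

LEFT JOIN keeps every row from `vehicles`; unmatched rows get NULL for `trips`'s columns.
Matching on t1.vid = t2.vid. A NULL in a compared column never satisfies the condition.
- t1[0] vid=5 → no match; kept with NULLs on the t2 side.
- t1[1] vid=7 → 4 match(es) in t2 → 4 row(s).
- t1[2] vid=1 → 1 match(es) in t2 → 1 row(s).
- t1[3] vid=5 → no match; kept with NULLs on the t2 side.
- t1[4] vid=1 → 1 match(es) in t2 → 1 row(s).
- t1[5] vid=1 → 1 match(es) in t2 → 1 row(s).
After projecting and ordering:
t2.driver | t1.vid
Bob | 1
Bob | 1
Bob | 1
Carol | 7
Heidi | 7
Omar | 7
Omar | 7
NULL | 5
NULL | 5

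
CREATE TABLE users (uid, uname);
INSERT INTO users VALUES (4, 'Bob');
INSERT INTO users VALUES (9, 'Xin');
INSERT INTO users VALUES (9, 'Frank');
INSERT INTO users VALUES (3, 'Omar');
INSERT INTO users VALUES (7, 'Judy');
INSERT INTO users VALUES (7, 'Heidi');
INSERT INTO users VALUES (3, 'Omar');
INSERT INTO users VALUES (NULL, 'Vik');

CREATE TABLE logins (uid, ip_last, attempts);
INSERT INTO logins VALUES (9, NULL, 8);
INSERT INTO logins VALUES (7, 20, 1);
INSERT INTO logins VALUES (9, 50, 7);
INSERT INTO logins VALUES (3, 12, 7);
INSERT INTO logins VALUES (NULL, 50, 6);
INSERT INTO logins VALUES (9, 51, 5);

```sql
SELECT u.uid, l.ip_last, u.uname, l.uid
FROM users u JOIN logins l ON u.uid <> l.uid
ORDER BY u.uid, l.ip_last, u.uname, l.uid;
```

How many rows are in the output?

INNER JOIN keeps only pairs where the ON condition holds.
Matching on u.uid <> l.uid. A NULL in a compared column never satisfies the condition.
Matched pairs: 25.
Total: 25 rows.

25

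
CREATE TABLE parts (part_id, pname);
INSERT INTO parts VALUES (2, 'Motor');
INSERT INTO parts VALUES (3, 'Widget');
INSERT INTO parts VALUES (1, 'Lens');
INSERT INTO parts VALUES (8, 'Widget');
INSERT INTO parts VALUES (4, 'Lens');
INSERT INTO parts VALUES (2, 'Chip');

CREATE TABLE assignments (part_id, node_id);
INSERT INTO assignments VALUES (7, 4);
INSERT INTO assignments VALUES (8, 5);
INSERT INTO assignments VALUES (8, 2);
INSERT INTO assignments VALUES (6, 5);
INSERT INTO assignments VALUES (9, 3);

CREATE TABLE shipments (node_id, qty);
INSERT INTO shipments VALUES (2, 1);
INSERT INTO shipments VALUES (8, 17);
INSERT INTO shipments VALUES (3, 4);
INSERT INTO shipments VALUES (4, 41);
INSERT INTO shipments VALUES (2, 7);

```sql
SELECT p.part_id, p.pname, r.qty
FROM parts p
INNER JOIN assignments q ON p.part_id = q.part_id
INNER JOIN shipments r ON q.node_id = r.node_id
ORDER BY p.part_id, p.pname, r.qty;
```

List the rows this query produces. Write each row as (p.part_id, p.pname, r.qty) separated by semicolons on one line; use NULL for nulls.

Step 1 — p INNER JOIN q on part_id → 2 row(s).
Then INNER JOIN `shipments r` on node_id: keep only rows whose q.node_id appears in r.

(8, Widget, 1); (8, Widget, 7)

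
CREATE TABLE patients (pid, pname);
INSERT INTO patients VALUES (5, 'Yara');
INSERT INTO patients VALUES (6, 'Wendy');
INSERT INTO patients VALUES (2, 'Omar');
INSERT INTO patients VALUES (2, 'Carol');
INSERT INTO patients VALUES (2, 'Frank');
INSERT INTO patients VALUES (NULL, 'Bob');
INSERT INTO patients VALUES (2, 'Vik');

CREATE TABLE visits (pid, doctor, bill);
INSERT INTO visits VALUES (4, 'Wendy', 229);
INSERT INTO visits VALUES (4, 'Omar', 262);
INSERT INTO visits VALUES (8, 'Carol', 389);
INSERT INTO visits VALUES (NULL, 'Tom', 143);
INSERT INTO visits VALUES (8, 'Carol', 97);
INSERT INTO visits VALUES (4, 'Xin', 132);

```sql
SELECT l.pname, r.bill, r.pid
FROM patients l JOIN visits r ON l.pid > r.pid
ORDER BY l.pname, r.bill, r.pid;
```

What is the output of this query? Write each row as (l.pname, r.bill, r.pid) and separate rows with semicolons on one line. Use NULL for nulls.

INNER JOIN keeps only pairs where the ON condition holds.
Matching on l.pid > r.pid. A NULL in a compared column never satisfies the condition.
Matched pairs: 6.

(Wendy, 132, 4); (Wendy, 229, 4); (Wendy, 262, 4); (Yara, 132, 4); (Yara, 229, 4); (Yara, 262, 4)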